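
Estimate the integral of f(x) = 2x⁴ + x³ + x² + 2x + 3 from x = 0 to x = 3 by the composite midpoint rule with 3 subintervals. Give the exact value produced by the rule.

h = (3 − 0)/3 = 1.
Midpoints m₁,…,m₃ = 0.5, 1.5, 2.5.
f(m₁)=4.5, f(m₂)=21.75, f(m₃)=108.
h·[f(m₁) + f(m₂) + f(m₃)] = 1·(134.25) = 134.25.

134.25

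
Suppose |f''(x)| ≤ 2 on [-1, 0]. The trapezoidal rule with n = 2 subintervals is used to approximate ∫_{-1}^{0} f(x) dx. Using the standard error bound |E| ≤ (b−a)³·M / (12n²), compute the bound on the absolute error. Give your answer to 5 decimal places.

0.04167

|E| ≤ (1)³·2 / (12·2²) = 2/48 = 0.04167.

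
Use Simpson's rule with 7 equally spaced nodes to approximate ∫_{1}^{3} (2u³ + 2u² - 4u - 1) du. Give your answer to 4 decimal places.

h = (3 − 1)/6 = 0.333333.
Nodes u₀,…,u₆ = 1, 1.333333, 1.666667, 2, 2.333333, 2.666667, 3.
f(u) = 2u³ + 2u² - 4u - 1: f₀=-1, f₁=1.962963, f₂=7.148148, f₃=15, f₄=25.962963, f₅=40.481481, f₆=59.
(h/3)·[f₀ + 4f₁ + 2f₂ + 4f₃ + 2f₄ + 4f₅ + f₆] = 0.111111·(354) = 39.3333.

39.3333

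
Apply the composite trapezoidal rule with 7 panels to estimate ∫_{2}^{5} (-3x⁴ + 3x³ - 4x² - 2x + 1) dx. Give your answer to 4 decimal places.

h = (5 − 2)/7 = 0.428571.
Nodes x₀,…,x₇ = 2, 2.428571, 2.857143, 3.285714, 3.714286, 4.142857, 4.571429, 5.
f(x) = -3x⁴ + 3x³ - 4x² - 2x + 1: f₀=-43, f₁=-88.835902, f₂=-167.313203, f₃=-291.993753, f₄=-478.868388, f₅=-746.356935, f₆=-1115.308205, f₇=-1609.
(h/2)·[f₀ + 2f₁ + 2f₂ + 2f₃ + 2f₄ + 2f₅ + 2f₆ + f₇] = 0.214286·(-7429.352770) = -1592.0042.

-1592.0042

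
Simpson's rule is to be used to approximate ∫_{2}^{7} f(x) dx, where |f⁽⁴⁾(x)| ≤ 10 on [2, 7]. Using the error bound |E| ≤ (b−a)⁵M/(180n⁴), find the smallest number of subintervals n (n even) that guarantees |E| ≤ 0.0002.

Need 31250/(180n⁴) ≤ 0.0002.
n⁴ ≥ 31250/(180·0.0002) = 868056 ⇒ n ≥ 30.5237, so the smallest even n is 32. (n must be even for Simpson's rule.)

32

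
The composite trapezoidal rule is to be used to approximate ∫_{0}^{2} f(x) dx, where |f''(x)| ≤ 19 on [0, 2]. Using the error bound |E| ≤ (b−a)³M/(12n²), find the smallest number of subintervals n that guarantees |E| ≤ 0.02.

26

Need 152/(12n²) ≤ 0.02.
n² ≥ 152/(12·0.02) = 633.333 ⇒ n ≥ 25.1661, so the smallest n is 26.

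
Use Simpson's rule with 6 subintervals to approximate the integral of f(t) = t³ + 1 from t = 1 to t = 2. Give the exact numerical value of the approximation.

4.75

h = (2 − 1)/6 = 0.166667.
Nodes t₀,…,t₆ = 1, 1.166667, 1.333333, 1.5, 1.666667, 1.833333, 2.
f(t) = t³ + 1: f₀=2, f₁=2.587963, f₂=3.370370, f₃=4.375, f₄=5.629630, f₅=7.162037, f₆=9.
(h/3)·[f₀ + 4f₁ + 2f₂ + 4f₃ + 2f₄ + 4f₅ + f₆] = 0.055556·(85.5) = 4.75.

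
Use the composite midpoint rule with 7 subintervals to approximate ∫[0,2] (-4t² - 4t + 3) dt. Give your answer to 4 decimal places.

-12.6122

h = (2 − 0)/7 = 0.285714.
Midpoints m₁,…,m₇ = 0.142857, 0.428571, 0.714286, 1, 1.285714, 1.571429, 1.857143.
f(m₁)=2.346939, f(m₂)=0.551020, f(m₃)=-1.897959, f(m₄)=-5, f(m₅)=-8.755102, f(m₆)=-13.163265, f(m₇)=-18.224490.
h·[f(m₁) + f(m₂) + f(m₃) + f(m₄) + f(m₅) + f(m₆) + f(m₇)] = 0.285714·(-44.142857) = -12.6122.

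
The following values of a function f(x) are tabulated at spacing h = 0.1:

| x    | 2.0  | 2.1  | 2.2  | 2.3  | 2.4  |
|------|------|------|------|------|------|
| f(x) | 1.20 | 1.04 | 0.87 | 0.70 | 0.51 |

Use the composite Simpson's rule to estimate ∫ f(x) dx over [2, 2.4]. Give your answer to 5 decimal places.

h = 0.1, n = 4.
(h/3)·[y₀ + 4y₁ + 2y₂ + 4y₃ + y₄] = 0.033333·(10.41) = 0.34700.

0.34700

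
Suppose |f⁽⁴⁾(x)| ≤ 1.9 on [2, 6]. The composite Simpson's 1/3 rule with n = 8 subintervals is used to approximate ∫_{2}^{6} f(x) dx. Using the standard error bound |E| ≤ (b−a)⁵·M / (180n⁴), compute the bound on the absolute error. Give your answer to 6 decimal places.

0.002639

|E| ≤ (4)⁵·1.9 / (180·8⁴) = 1945.6/737280 = 0.002639.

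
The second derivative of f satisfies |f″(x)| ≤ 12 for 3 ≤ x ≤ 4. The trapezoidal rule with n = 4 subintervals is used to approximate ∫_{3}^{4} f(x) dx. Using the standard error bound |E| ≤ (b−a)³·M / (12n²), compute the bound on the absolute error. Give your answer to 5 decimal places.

|E| ≤ (1)³·12 / (12·4²) = 12/192 = 0.06250.

0.06250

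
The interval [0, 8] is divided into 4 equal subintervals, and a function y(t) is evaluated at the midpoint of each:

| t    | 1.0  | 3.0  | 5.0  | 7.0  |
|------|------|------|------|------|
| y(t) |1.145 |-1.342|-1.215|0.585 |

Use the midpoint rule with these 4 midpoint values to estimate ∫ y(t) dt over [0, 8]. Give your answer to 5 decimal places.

h = 2, n = 4.
h·[y(m₁) + y(m₂) + y(m₃) + y(m₄)] = 2·(-0.827) = -1.65400.

-1.65400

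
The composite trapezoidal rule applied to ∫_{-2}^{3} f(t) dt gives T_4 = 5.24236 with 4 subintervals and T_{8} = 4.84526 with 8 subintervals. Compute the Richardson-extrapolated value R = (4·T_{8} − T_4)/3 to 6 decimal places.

4.712893

R = (4·T_{8} − T_4) / 3 = (4·4.84526 − 5.24236)/3 = (14.13868)/3 = 4.712893.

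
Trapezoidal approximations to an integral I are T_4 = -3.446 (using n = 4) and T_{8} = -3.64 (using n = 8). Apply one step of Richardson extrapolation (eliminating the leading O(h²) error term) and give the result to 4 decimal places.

-3.7047

R = (4·T_{8} − T_4) / 3 = (4·(-3.64) − (-3.446))/3 = (-11.114)/3 = -3.7047.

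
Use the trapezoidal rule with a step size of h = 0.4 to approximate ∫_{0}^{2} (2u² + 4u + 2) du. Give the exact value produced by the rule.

h = (2 − 0)/5 = 0.4.
Nodes u₀,…,u₅ = 0, 0.4, 0.8, 1.2, 1.6, 2.
f(u) = 2u² + 4u + 2: f₀=2, f₁=3.92, f₂=6.48, f₃=9.68, f₄=13.52, f₅=18.
(h/2)·[f₀ + 2f₁ + 2f₂ + 2f₃ + 2f₄ + f₅] = 0.2·(87.2) = 17.44.

17.44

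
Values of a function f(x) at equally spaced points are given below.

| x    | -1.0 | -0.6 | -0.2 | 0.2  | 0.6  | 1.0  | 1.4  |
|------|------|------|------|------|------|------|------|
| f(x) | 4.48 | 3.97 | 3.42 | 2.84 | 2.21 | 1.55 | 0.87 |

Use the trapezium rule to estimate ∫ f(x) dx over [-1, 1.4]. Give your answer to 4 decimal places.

h = 0.4, n = 6.
(h/2)·[y₀ + 2y₁ + 2y₂ + 2y₃ + 2y₄ + 2y₅ + y₆] = 0.2·(33.33) = 6.6660.

6.6660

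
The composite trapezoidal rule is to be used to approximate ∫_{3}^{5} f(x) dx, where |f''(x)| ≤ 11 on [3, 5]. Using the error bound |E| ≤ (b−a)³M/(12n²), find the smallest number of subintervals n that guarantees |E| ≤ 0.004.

43

Need 88/(12n²) ≤ 0.004.
n² ≥ 88/(12·0.004) = 1833.33 ⇒ n ≥ 42.8174, so the smallest n is 43.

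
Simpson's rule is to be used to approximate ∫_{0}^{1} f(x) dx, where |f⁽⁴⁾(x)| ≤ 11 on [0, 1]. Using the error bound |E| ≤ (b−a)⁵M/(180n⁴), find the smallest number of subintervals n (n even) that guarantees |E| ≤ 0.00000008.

30

Need 11/(180n⁴) ≤ 0.00000008.
n⁴ ≥ 11/(180·0.00000008) = 763889 ⇒ n ≥ 29.5636, so the smallest even n is 30. (n must be even for Simpson's rule.)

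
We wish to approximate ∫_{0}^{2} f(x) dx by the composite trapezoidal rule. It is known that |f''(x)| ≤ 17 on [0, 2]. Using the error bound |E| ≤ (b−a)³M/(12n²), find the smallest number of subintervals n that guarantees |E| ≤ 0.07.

Need 136/(12n²) ≤ 0.07.
n² ≥ 136/(12·0.07) = 161.905 ⇒ n ≥ 12.7242, so the smallest n is 13.

13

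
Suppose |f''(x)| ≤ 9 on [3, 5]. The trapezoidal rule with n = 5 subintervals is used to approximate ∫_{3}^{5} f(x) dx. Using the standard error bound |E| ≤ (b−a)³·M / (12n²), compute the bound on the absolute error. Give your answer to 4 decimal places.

|E| ≤ (2)³·9 / (12·5²) = 72/300 = 0.2400.

0.2400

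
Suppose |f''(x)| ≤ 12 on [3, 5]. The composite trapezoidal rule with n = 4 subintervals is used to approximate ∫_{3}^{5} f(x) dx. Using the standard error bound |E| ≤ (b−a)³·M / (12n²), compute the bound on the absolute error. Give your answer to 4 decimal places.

0.5000

|E| ≤ (2)³·12 / (12·4²) = 96/192 = 0.5000.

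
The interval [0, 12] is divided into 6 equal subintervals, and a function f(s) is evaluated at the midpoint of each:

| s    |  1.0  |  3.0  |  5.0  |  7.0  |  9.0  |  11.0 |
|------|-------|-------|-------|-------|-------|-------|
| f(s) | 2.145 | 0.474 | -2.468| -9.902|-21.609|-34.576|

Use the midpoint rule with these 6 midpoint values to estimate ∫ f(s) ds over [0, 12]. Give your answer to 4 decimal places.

-131.8720

h = 2, n = 6.
h·[y(m₁) + y(m₂) + y(m₃) + y(m₄) + y(m₅) + y(m₆)] = 2·(-65.936) = -131.8720.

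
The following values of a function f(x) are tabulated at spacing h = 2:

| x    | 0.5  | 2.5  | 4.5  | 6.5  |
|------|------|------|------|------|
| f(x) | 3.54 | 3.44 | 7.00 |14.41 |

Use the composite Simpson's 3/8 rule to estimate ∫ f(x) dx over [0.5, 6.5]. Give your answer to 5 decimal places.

36.95250

h = 2, n = 3.
(3h/8)·[y₀ + 3y₁ + 3y₂ + y₃] = 0.75·(49.27) = 36.95250.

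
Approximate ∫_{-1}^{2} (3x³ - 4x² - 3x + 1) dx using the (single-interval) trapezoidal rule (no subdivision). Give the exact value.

T = (b−a)/2 · [f(-1) + f(2)] = 1.5·[(-3) + 3] = 0.

0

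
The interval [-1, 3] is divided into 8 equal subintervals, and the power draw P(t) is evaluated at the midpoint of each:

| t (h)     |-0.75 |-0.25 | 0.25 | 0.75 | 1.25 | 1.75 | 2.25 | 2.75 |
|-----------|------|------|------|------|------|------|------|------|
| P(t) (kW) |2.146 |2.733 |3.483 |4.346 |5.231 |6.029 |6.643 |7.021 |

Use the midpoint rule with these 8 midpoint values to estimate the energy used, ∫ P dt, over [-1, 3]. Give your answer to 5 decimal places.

18.81600

h = 0.5, n = 8.
h·[y(m₁) + y(m₂) + y(m₃) + y(m₄) + y(m₅) + y(m₆) + y(m₇) + y(m₈)] = 0.5·(37.632) = 18.81600.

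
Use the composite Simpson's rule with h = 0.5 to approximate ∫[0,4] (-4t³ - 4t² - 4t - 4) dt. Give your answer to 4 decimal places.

-389.3333

h = (4 − 0)/8 = 0.5.
Nodes t₀,…,t₈ = 0, 0.5, 1, 1.5, 2, 2.5, 3, 3.5, 4.
f(t) = -4t³ - 4t² - 4t - 4: f₀=-4, f₁=-7.5, f₂=-16, f₃=-32.5, f₄=-60, f₅=-101.5, f₆=-160, f₇=-238.5, f₈=-340.
(h/3)·[f₀ + 4f₁ + 2f₂ + 4f₃ + 2f₄ + 4f₅ + 2f₆ + 4f₇ + f₈] = 0.166667·(-2336) = -389.3333.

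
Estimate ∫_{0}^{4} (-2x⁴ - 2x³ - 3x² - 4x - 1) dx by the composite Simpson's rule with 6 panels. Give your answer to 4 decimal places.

-637.8107

h = (4 − 0)/6 = 0.666667.
Nodes x₀,…,x₆ = 0, 0.666667, 1.333333, 2, 2.666667, 3.333333, 4.
f(x) = -2x⁴ - 2x³ - 3x² - 4x - 1: f₀=-1, f₁=-5.987654, f₂=-22.728395, f₃=-69, f₄=-172.061728, f₅=-368.654321, f₆=-705.
(h/3)·[f₀ + 4f₁ + 2f₂ + 4f₃ + 2f₄ + 4f₅ + f₆] = 0.222222·(-2870.148148) = -637.8107.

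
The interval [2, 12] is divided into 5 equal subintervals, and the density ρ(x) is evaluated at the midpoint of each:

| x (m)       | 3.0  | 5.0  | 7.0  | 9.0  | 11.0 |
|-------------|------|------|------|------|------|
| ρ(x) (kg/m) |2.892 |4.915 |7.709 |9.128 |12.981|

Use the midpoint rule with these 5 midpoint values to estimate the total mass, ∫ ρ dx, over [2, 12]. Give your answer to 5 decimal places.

h = 2, n = 5.
h·[y(m₁) + y(m₂) + y(m₃) + y(m₄) + y(m₅)] = 2·(37.625) = 75.25000.

75.25000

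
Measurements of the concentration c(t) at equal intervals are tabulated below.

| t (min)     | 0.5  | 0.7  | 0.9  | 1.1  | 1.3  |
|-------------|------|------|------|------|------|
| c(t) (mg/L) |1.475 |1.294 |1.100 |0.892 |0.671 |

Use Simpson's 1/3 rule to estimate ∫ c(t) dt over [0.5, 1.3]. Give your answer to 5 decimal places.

h = 0.2, n = 4.
(h/3)·[y₀ + 4y₁ + 2y₂ + 4y₃ + y₄] = 0.066667·(13.090) = 0.87267.

0.87267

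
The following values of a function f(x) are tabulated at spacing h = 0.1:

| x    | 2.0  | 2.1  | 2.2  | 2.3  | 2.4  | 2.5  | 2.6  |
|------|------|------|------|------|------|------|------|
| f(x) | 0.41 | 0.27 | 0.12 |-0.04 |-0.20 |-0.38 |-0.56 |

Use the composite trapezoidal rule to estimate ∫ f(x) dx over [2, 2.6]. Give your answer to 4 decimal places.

-0.0305

h = 0.1, n = 6.
(h/2)·[y₀ + 2y₁ + 2y₂ + 2y₃ + 2y₄ + 2y₅ + y₆] = 0.05·(-0.61) = -0.0305.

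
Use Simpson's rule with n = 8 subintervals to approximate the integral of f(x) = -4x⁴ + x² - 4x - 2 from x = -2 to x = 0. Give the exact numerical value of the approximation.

h = (0 − (-2))/8 = 0.25.
Nodes x₀,…,x₈ = -2, -1.75, -1.5, -1.25, -1, -0.75, -0.5, -0.25, 0.
f(x) = -4x⁴ + x² - 4x - 2: f₀=-54, f₁=-29.453125, f₂=-14, f₃=-5.203125, f₄=-1, f₅=0.296875, f₆=0, f₇=-0.953125, f₈=-2.
(h/3)·[f₀ + 4f₁ + 2f₂ + 4f₃ + 2f₄ + 4f₅ + 2f₆ + 4f₇ + f₈] = 0.083333·(-227.25) = -18.9375.

-18.9375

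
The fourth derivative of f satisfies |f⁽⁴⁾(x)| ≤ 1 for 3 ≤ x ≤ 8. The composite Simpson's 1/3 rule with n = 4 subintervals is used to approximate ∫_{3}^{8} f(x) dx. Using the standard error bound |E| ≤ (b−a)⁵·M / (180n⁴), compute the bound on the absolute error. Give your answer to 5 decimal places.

|E| ≤ (5)⁵·1 / (180·4⁴) = 3125/46080 = 0.06782.

0.06782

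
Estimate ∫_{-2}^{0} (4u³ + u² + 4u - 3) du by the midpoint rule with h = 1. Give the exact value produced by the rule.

-25.5

h = (0 − (-2))/2 = 1.
Midpoints m₁,…,m₂ = -1.5, -0.5.
f(m₁)=-20.25, f(m₂)=-5.25.
h·[f(m₁) + f(m₂)] = 1·(-25.5) = -25.5.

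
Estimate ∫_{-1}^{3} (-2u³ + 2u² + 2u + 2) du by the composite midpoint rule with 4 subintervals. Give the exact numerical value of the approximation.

-4

h = (3 − (-1))/4 = 1.
Midpoints m₁,…,m₄ = -0.5, 0.5, 1.5, 2.5.
f(m₁)=1.75, f(m₂)=3.25, f(m₃)=2.75, f(m₄)=-11.75.
h·[f(m₁) + f(m₂) + f(m₃) + f(m₄)] = 1·(-4) = -4.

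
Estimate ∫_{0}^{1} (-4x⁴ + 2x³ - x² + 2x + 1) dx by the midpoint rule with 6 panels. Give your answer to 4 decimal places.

h = (1 − 0)/6 = 0.166667.
Midpoints m₁,…,m₆ = 0.083333, 0.25, 0.416667, 0.583333, 0.75, 0.916667.
f(m₁)=1.160687, f(m₂)=1.453125, f(m₃)=1.683835, f(m₄)=1.760224, f(m₅)=1.515625, f(m₆)=0.709298.
h·[f(m₁) + f(m₂) + f(m₃) + f(m₄) + f(m₅) + f(m₆)] = 0.166667·(8.282793) = 1.3805.

1.3805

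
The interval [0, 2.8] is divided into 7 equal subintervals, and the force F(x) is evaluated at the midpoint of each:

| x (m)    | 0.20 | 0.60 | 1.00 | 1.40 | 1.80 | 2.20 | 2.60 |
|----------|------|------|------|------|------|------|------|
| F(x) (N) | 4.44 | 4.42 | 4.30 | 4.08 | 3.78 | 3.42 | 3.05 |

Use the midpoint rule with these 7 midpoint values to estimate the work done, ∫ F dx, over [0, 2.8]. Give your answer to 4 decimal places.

10.9960

h = 0.4, n = 7.
h·[y(m₁) + y(m₂) + y(m₃) + y(m₄) + y(m₅) + y(m₆) + y(m₇)] = 0.4·(27.49) = 10.9960.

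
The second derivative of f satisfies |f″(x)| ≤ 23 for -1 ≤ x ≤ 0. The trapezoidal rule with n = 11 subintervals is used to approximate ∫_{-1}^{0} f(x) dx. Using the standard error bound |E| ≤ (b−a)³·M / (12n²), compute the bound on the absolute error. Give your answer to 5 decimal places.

0.01584

|E| ≤ (1)³·23 / (12·11²) = 23/1452 = 0.01584.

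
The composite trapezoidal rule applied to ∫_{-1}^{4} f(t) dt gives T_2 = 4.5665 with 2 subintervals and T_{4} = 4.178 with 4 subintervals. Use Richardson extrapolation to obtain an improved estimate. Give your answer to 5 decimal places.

4.04850

R = (4·T_{4} − T_2) / 3 = (4·4.178 − 4.5665)/3 = (12.1455)/3 = 4.04850.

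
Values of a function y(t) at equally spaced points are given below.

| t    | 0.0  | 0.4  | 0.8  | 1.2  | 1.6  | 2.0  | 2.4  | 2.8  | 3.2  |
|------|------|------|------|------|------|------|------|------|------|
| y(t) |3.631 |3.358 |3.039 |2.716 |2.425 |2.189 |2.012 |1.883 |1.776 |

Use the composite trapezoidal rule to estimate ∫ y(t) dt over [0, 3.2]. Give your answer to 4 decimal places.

h = 0.4, n = 8.
(h/2)·[y₀ + 2y₁ + 2y₂ + 2y₃ + 2y₄ + 2y₅ + 2y₆ + 2y₇ + y₈] = 0.2·(40.651) = 8.1302.

8.1302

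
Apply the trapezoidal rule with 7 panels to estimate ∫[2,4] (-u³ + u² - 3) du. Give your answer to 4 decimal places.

h = (4 − 2)/7 = 0.285714.
Nodes u₀,…,u₇ = 2, 2.285714, 2.571429, 2.857143, 3.142857, 3.428571, 3.714286, 4.
f(u) = -u³ + u² - 3: f₀=-7, f₁=-9.717201, f₂=-13.390671, f₃=-18.160350, f₄=-24.166181, f₅=-31.548105, f₆=-40.446064, f₇=-51.
(h/2)·[f₀ + 2f₁ + 2f₂ + 2f₃ + 2f₄ + 2f₅ + 2f₆ + f₇] = 0.142857·(-332.857143) = -47.5510.

-47.5510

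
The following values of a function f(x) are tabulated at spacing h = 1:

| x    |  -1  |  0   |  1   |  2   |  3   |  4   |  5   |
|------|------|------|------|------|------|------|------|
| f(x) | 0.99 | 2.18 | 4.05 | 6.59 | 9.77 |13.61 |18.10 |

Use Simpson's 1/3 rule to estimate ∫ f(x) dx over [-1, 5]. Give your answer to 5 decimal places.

45.41667

h = 1, n = 6.
(h/3)·[y₀ + 4y₁ + 2y₂ + 4y₃ + 2y₄ + 4y₅ + y₆] = 0.333333·(136.25) = 45.41667.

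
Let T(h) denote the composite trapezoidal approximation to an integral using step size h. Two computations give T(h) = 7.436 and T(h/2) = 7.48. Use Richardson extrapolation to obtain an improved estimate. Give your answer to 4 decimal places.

R = (4·T(h/2) − T(h)) / 3 = (4·7.48 − 7.436)/3 = (22.484)/3 = 7.4947.

7.4947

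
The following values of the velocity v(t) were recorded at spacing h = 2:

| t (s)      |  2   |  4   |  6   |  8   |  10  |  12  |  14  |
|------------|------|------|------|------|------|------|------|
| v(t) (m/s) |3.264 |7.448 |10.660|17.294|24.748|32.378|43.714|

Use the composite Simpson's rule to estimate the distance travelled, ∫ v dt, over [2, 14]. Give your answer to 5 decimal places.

h = 2, n = 6.
(h/3)·[y₀ + 4y₁ + 2y₂ + 4y₃ + 2y₄ + 4y₅ + y₆] = 0.666667·(346.274) = 230.84933.

230.84933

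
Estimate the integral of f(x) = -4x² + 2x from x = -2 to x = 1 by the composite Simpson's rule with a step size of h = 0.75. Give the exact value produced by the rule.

h = (1 − (-2))/4 = 0.75.
Nodes x₀,…,x₄ = -2, -1.25, -0.5, 0.25, 1.
f(x) = -4x² + 2x: f₀=-20, f₁=-8.75, f₂=-2, f₃=0.25, f₄=-2.
(h/3)·[f₀ + 4f₁ + 2f₂ + 4f₃ + f₄] = 0.25·(-60) = -15.

-15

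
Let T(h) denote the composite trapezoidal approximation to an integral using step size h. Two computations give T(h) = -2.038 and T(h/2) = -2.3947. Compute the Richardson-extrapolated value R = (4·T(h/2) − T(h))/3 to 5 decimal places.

R = (4·T(h/2) − T(h)) / 3 = (4·(-2.3947) − (-2.038))/3 = (-7.5408)/3 = -2.51360.

-2.51360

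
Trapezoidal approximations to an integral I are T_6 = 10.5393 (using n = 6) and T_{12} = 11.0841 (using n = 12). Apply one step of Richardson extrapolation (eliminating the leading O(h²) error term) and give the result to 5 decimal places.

11.26570

R = (4·T_{12} − T_6) / 3 = (4·11.0841 − 10.5393)/3 = (33.7971)/3 = 11.26570.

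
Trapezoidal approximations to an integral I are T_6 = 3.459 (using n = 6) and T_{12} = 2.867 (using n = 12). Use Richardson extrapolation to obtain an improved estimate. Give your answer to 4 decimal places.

R = (4·T_{12} − T_6) / 3 = (4·2.867 − 3.459)/3 = (8.009)/3 = 2.6697.

2.6697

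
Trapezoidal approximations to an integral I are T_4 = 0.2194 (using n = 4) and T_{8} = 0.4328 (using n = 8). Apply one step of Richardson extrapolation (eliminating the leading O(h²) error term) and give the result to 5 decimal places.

R = (4·T_{8} − T_4) / 3 = (4·0.4328 − 0.2194)/3 = (1.5118)/3 = 0.50393.

0.50393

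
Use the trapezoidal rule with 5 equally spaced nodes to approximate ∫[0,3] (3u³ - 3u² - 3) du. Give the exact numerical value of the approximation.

h = (3 − 0)/4 = 0.75.
Nodes u₀,…,u₄ = 0, 0.75, 1.5, 2.25, 3.
f(u) = 3u³ - 3u² - 3: f₀=-3, f₁=-3.421875, f₂=0.375, f₃=15.984375, f₄=51.
(h/2)·[f₀ + 2f₁ + 2f₂ + 2f₃ + f₄] = 0.375·(73.875) = 27.703125.

27.703125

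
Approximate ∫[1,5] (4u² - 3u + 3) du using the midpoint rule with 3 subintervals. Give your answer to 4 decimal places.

h = (5 − 1)/3 = 1.333333.
Midpoints m₁,…,m₃ = 1.666667, 3, 4.333333.
f(m₁)=9.111111, f(m₂)=30, f(m₃)=65.111111.
h·[f(m₁) + f(m₂) + f(m₃)] = 1.333333·(104.222222) = 138.9630.

138.9630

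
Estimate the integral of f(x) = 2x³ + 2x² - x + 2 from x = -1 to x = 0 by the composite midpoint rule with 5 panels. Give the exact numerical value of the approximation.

2.67

h = (0 − (-1))/5 = 0.2.
Midpoints m₁,…,m₅ = -0.9, -0.7, -0.5, -0.3, -0.1.
f(m₁)=3.062, f(m₂)=2.994, f(m₃)=2.75, f(m₄)=2.426, f(m₅)=2.118.
h·[f(m₁) + f(m₂) + f(m₃) + f(m₄) + f(m₅)] = 0.2·(13.35) = 2.67.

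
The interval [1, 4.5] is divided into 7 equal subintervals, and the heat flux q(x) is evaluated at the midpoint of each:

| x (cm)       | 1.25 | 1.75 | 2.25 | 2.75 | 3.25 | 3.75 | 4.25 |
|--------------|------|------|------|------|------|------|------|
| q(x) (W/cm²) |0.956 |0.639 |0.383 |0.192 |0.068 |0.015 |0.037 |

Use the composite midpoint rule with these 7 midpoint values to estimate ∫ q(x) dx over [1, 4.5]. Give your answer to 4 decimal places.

h = 0.5, n = 7.
h·[y(m₁) + y(m₂) + y(m₃) + y(m₄) + y(m₅) + y(m₆) + y(m₇)] = 0.5·(2.290) = 1.1450.

1.1450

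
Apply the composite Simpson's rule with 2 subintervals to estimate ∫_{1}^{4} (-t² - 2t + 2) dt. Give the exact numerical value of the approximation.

h = (4 − 1)/2 = 1.5.
Nodes t₀,…,t₂ = 1, 2.5, 4.
f(t) = -t² - 2t + 2: f₀=-1, f₁=-9.25, f₂=-22.
(h/3)·[f₀ + 4f₁ + f₂] = 0.5·(-60) = -30.

-30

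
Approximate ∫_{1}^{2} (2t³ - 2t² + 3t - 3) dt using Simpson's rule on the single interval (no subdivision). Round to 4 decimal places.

S = (b−a)/6 · [f(1) + 4f(1.5) + f(2)] = 0.166667·[0 + 4·3.75 + 11] = 4.3333.

4.3333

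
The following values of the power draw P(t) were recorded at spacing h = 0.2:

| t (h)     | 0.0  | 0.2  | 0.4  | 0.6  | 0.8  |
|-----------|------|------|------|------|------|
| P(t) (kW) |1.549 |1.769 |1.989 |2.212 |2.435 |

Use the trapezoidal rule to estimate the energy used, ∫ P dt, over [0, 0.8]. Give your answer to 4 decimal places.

1.5924

h = 0.2, n = 4.
(h/2)·[y₀ + 2y₁ + 2y₂ + 2y₃ + y₄] = 0.1·(15.924) = 1.5924.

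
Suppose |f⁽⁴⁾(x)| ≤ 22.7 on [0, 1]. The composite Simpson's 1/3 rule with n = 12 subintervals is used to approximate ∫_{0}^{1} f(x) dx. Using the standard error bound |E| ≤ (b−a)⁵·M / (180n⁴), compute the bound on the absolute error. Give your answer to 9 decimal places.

0.000006082

|E| ≤ (1)⁵·22.7 / (180·12⁴) = 22.7/3732480 = 0.000006082.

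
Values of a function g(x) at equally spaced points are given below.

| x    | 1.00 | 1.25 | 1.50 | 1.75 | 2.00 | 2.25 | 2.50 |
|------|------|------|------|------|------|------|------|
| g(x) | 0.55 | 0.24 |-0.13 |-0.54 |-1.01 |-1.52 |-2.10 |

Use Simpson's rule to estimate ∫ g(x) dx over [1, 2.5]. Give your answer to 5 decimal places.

h = 0.25, n = 6.
(h/3)·[y₀ + 4y₁ + 2y₂ + 4y₃ + 2y₄ + 4y₅ + y₆] = 0.083333·(-11.11) = -0.92583.

-0.92583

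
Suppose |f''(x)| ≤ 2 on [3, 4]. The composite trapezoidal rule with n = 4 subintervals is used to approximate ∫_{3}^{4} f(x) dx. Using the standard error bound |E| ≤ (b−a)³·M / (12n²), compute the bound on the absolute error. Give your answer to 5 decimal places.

0.01042

|E| ≤ (1)³·2 / (12·4²) = 2/192 = 0.01042.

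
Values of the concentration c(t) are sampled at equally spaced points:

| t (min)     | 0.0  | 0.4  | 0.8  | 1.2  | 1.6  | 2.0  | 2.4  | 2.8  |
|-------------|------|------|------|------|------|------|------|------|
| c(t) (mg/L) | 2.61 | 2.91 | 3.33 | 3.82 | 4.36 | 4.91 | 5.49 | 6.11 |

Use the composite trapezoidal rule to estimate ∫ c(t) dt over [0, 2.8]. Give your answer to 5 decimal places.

h = 0.4, n = 7.
(h/2)·[y₀ + 2y₁ + 2y₂ + 2y₃ + 2y₄ + 2y₅ + 2y₆ + y₇] = 0.2·(58.36) = 11.67200.

11.67200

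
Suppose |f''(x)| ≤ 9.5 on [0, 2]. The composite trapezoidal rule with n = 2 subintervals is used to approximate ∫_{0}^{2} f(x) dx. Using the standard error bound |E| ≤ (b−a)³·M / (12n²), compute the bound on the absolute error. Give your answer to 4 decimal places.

1.5833

|E| ≤ (2)³·9.5 / (12·2²) = 76/48 = 1.5833.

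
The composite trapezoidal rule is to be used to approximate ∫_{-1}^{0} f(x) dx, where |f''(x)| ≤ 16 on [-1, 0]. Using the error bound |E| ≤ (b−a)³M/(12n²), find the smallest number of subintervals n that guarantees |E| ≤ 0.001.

Need 16/(12n²) ≤ 0.001.
n² ≥ 16/(12·0.001) = 1333.33 ⇒ n ≥ 36.5148, so the smallest n is 37.

37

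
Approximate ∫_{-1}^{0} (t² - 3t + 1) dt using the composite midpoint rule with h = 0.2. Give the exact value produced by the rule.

h = (0 − (-1))/5 = 0.2.
Midpoints m₁,…,m₅ = -0.9, -0.7, -0.5, -0.3, -0.1.
f(m₁)=4.51, f(m₂)=3.59, f(m₃)=2.75, f(m₄)=1.99, f(m₅)=1.31.
h·[f(m₁) + f(m₂) + f(m₃) + f(m₄) + f(m₅)] = 0.2·(14.15) = 2.83.

2.83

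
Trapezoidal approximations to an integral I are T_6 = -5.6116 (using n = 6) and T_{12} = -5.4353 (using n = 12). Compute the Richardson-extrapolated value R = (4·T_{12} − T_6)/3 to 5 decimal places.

-5.37653

R = (4·T_{12} − T_6) / 3 = (4·(-5.4353) − (-5.6116))/3 = (-16.1296)/3 = -5.37653.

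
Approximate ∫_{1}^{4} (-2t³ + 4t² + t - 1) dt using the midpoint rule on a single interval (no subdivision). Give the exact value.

M = (b−a)·f(2.5) = 3·(-4.75) = -14.25.

-14.25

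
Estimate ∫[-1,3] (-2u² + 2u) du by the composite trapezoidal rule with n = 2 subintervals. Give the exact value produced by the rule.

-16

h = (3 − (-1))/2 = 2.
Nodes u₀,…,u₂ = -1, 1, 3.
f(u) = -2u² + 2u: f₀=-4, f₁=0, f₂=-12.
(h/2)·[f₀ + 2f₁ + f₂] = 1·(-16) = -16.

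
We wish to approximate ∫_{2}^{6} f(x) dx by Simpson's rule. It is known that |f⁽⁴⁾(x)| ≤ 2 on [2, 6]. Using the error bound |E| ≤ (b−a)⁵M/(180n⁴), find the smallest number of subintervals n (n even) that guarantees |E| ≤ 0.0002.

Need 2048/(180n⁴) ≤ 0.0002.
n⁴ ≥ 2048/(180·0.0002) = 56888.9 ⇒ n ≥ 15.4439, so the smallest even n is 16. (n must be even for Simpson's rule.)

16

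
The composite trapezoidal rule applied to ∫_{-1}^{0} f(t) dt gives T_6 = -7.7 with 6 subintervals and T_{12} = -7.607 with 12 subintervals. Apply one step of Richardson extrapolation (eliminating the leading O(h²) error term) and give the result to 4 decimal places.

-7.5760

R = (4·T_{12} − T_6) / 3 = (4·(-7.607) − (-7.7))/3 = (-22.728)/3 = -7.5760.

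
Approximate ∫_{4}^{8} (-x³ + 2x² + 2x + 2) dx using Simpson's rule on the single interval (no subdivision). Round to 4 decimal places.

S = (b−a)/6 · [f(4) + 4f(6) + f(8)] = 0.666667·[(-22) + 4·(-130) + (-366)] = -605.3333.

-605.3333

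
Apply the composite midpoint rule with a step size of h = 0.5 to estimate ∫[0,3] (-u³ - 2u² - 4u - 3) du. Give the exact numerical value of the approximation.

h = (3 − 0)/6 = 0.5.
Midpoints m₁,…,m₆ = 0.25, 0.75, 1.25, 1.75, 2.25, 2.75.
f(m₁)=-4.140625, f(m₂)=-7.546875, f(m₃)=-13.078125, f(m₄)=-21.484375, f(m₅)=-33.515625, f(m₆)=-49.921875.
h·[f(m₁) + f(m₂) + f(m₃) + f(m₄) + f(m₅) + f(m₆)] = 0.5·(-129.6875) = -64.84375.

-64.84375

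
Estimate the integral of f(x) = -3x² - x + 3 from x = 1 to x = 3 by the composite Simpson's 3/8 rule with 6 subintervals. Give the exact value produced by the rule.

h = (3 − 1)/6 = 0.333333.
Nodes x₀,…,x₆ = 1, 1.333333, 1.666667, 2, 2.333333, 2.666667, 3.
f(x) = -3x² - x + 3: f₀=-1, f₁=-3.666667, f₂=-7, f₃=-11, f₄=-15.666667, f₅=-21, f₆=-27.
(3h/8)·[f₀ + 3f₁ + 3f₂ + 2f₃ + 3f₄ + 3f₅ + f₆] = 0.125·(-192) = -24.

-24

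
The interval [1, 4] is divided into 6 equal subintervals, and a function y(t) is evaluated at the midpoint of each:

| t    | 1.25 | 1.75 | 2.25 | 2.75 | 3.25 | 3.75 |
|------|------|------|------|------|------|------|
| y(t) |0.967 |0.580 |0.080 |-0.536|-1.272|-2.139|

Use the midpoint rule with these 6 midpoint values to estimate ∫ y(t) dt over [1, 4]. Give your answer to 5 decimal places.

-1.16000

h = 0.5, n = 6.
h·[y(m₁) + y(m₂) + y(m₃) + y(m₄) + y(m₅) + y(m₆)] = 0.5·(-2.320) = -1.16000.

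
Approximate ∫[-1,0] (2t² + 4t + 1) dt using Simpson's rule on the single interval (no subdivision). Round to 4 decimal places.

-0.3333

S = (b−a)/6 · [f(-1) + 4f(-0.5) + f(0)] = 0.166667·[(-1) + 4·(-0.5) + 1] = -0.3333.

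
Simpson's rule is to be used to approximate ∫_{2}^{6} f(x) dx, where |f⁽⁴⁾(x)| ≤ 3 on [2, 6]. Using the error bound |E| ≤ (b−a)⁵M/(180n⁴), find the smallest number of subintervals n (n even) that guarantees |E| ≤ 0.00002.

Need 3072/(180n⁴) ≤ 0.00002.
n⁴ ≥ 3072/(180·0.00002) = 853333 ⇒ n ≥ 30.3934, so the smallest even n is 32. (n must be even for Simpson's rule.)

32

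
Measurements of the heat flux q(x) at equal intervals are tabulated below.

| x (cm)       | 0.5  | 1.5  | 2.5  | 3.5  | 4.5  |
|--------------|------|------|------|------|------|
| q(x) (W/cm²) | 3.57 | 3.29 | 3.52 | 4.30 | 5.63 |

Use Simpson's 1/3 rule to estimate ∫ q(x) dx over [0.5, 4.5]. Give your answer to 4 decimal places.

h = 1, n = 4.
(h/3)·[y₀ + 4y₁ + 2y₂ + 4y₃ + y₄] = 0.333333·(46.60) = 15.5333.

15.5333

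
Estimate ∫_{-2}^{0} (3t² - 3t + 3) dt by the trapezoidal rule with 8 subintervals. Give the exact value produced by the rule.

h = (0 − (-2))/8 = 0.25.
Nodes t₀,…,t₈ = -2, -1.75, -1.5, -1.25, -1, -0.75, -0.5, -0.25, 0.
f(t) = 3t² - 3t + 3: f₀=21, f₁=17.4375, f₂=14.25, f₃=11.4375, f₄=9, f₅=6.9375, f₆=5.25, f₇=3.9375, f₈=3.
(h/2)·[f₀ + 2f₁ + 2f₂ + 2f₃ + 2f₄ + 2f₅ + 2f₆ + 2f₇ + f₈] = 0.125·(160.5) = 20.0625.

20.0625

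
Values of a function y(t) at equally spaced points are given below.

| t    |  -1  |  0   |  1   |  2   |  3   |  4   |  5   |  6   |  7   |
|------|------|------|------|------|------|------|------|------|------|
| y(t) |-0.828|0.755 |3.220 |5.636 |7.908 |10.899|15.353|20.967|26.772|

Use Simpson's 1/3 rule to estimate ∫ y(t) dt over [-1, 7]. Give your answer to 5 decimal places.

h = 1, n = 8.
(h/3)·[y₀ + 4y₁ + 2y₂ + 4y₃ + 2y₄ + 4y₅ + 2y₆ + 4y₇ + y₈] = 0.333333·(231.934) = 77.31133.

77.31133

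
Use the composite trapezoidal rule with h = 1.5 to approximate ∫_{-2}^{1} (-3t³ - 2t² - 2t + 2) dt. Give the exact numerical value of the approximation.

h = (1 − (-2))/2 = 1.5.
Nodes t₀,…,t₂ = -2, -0.5, 1.
f(t) = -3t³ - 2t² - 2t + 2: f₀=22, f₁=2.875, f₂=-5.
(h/2)·[f₀ + 2f₁ + f₂] = 0.75·(22.75) = 17.0625.

17.0625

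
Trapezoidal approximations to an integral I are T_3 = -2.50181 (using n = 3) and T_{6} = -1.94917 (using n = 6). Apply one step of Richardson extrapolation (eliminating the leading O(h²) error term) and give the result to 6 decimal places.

-1.764957

R = (4·T_{6} − T_3) / 3 = (4·(-1.94917) − (-2.50181))/3 = (-5.29487)/3 = -1.764957.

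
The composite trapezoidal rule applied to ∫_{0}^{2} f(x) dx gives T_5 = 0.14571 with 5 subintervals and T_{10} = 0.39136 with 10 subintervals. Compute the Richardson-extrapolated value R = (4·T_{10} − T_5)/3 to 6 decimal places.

R = (4·T_{10} − T_5) / 3 = (4·0.39136 − 0.14571)/3 = (1.41973)/3 = 0.473243.

0.473243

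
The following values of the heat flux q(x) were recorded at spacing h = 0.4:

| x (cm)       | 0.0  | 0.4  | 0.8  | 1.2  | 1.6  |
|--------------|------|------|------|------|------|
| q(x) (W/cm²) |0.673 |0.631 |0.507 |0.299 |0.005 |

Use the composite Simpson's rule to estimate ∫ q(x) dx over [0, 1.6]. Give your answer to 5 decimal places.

0.72160

h = 0.4, n = 4.
(h/3)·[y₀ + 4y₁ + 2y₂ + 4y₃ + y₄] = 0.133333·(5.412) = 0.72160.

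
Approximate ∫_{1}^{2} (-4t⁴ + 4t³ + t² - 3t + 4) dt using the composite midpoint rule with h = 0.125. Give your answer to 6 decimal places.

-7.918518

h = (2 − 1)/8 = 0.125.
Midpoints m₁,…,m₈ = 1.0625, 1.1875, 1.3125, 1.4375, 1.5625, 1.6875, 1.8125, 1.9375.
f(m₁)=1.64154052734375, f(m₂)=0.59173583984375, f(m₃)=-1.04107666015625, f(m₄)=-3.44439697265625, f(m₅)=-6.82916259765625, f(m₆)=-11.42974853515625, f(m₇)=-17.50396728515625, f(m₈)=-25.33306884765625.
h·[f(m₁) + f(m₂) + f(m₃) + f(m₄) + f(m₅) + f(m₆) + f(m₇) + f(m₈)] = 0.125·(-63.34814453125) = -7.918518.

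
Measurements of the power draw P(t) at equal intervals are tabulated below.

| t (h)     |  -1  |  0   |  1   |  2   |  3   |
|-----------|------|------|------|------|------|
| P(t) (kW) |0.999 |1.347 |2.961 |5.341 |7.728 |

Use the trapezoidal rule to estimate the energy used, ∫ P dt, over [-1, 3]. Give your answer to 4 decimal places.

14.0125

h = 1, n = 4.
(h/2)·[y₀ + 2y₁ + 2y₂ + 2y₃ + y₄] = 0.5·(28.025) = 14.0125.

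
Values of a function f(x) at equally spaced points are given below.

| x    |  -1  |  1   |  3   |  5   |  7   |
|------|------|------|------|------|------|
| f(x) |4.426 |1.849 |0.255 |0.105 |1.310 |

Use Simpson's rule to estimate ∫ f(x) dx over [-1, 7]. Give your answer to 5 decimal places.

9.37467

h = 2, n = 4.
(h/3)·[y₀ + 4y₁ + 2y₂ + 4y₃ + y₄] = 0.666667·(14.062) = 9.37467.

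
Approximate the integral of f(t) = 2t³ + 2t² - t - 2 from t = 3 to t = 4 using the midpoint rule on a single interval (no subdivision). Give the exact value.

M = (b−a)·f(3.5) = 1·(104.75) = 104.75.

104.75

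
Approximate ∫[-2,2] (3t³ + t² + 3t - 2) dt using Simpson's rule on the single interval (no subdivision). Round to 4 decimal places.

-2.6667

S = (b−a)/6 · [f(-2) + 4f(0) + f(2)] = 0.666667·[(-28) + 4·(-2) + 32] = -2.6667.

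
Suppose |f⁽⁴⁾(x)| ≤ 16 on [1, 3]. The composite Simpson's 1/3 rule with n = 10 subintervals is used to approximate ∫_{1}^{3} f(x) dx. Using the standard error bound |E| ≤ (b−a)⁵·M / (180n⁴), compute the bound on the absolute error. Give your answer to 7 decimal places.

|E| ≤ (2)⁵·16 / (180·10⁴) = 512/1800000 = 0.0002844.

0.0002844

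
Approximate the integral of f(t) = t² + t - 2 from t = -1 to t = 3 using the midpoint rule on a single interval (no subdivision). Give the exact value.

M = (b−a)·f(1) = 4·(0) = 0.

0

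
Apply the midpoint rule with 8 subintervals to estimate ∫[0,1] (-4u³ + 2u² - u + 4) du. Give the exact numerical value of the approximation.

h = (1 − 0)/8 = 0.125.
Midpoints m₁,…,m₈ = 0.0625, 0.1875, 0.3125, 0.4375, 0.5625, 0.6875, 0.8125, 0.9375.
f(m₁)=3.9443359375, f(m₂)=3.8564453125, f(m₃)=3.7607421875, f(m₄)=3.6103515625, f(m₅)=3.3583984375, f(m₆)=2.9580078125, f(m₇)=2.3623046875, f(m₈)=1.5244140625.
h·[f(m₁) + f(m₂) + f(m₃) + f(m₄) + f(m₅) + f(m₆) + f(m₇) + f(m₈)] = 0.125·(25.375) = 3.171875.

3.171875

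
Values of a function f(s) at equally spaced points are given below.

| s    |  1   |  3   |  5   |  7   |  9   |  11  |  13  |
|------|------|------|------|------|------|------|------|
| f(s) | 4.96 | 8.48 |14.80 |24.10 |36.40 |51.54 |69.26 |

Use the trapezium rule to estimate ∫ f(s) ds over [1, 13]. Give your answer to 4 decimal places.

344.8600

h = 2, n = 6.
(h/2)·[y₀ + 2y₁ + 2y₂ + 2y₃ + 2y₄ + 2y₅ + y₆] = 1·(344.86) = 344.8600.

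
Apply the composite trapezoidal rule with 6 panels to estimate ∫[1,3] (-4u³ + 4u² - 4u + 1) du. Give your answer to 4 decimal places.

h = (3 − 1)/6 = 0.333333.
Nodes u₀,…,u₆ = 1, 1.333333, 1.666667, 2, 2.333333, 2.666667, 3.
f(u) = -4u³ + 4u² - 4u + 1: f₀=-3, f₁=-6.703704, f₂=-13.074074, f₃=-23, f₄=-37.370370, f₅=-57.074074, f₆=-83.
(h/2)·[f₀ + 2f₁ + 2f₂ + 2f₃ + 2f₄ + 2f₅ + f₆] = 0.166667·(-360.444444) = -60.0741.

-60.0741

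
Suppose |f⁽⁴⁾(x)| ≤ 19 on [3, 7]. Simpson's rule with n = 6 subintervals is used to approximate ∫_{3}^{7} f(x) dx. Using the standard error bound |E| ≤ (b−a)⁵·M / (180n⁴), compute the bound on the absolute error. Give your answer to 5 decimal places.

|E| ≤ (4)⁵·19 / (180·6⁴) = 19456/233280 = 0.08340.

0.08340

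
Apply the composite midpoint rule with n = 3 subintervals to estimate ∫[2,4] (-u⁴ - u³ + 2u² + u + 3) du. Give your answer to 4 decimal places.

h = (4 − 2)/3 = 0.666667.
Midpoints m₁,…,m₃ = 2.333333, 3, 3.666667.
f(m₁)=-26.123457, f(m₂)=-84, f(m₃)=-196.493827.
h·[f(m₁) + f(m₂) + f(m₃)] = 0.666667·(-306.617284) = -204.4115.

-204.4115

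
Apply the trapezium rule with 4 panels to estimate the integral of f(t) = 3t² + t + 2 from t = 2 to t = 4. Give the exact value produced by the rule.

h = (4 − 2)/4 = 0.5.
Nodes t₀,…,t₄ = 2, 2.5, 3, 3.5, 4.
f(t) = 3t² + t + 2: f₀=16, f₁=23.25, f₂=32, f₃=42.25, f₄=54.
(h/2)·[f₀ + 2f₁ + 2f₂ + 2f₃ + f₄] = 0.25·(265) = 66.25.

66.25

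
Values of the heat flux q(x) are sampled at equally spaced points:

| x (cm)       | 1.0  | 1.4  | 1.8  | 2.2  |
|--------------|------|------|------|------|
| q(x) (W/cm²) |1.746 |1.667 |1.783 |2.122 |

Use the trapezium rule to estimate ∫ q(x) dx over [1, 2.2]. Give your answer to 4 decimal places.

h = 0.4, n = 3.
(h/2)·[y₀ + 2y₁ + 2y₂ + y₃] = 0.2·(10.768) = 2.1536.

2.1536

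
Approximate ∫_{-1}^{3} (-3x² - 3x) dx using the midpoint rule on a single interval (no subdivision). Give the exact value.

-24

M = (b−a)·f(1) = 4·(-6) = -24.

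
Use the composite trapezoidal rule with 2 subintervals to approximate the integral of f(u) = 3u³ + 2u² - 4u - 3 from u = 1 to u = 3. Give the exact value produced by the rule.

h = (3 − 1)/2 = 1.
Nodes u₀,…,u₂ = 1, 2, 3.
f(u) = 3u³ + 2u² - 4u - 3: f₀=-2, f₁=21, f₂=84.
(h/2)·[f₀ + 2f₁ + f₂] = 0.5·(124) = 62.

62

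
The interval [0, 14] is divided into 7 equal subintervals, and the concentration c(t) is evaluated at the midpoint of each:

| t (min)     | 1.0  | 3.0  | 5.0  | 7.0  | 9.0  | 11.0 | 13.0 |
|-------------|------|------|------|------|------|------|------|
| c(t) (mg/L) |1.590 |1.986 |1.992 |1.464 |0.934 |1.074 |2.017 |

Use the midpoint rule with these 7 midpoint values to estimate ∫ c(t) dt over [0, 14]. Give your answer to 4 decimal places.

22.1140

h = 2, n = 7.
h·[y(m₁) + y(m₂) + y(m₃) + y(m₄) + y(m₅) + y(m₆) + y(m₇)] = 2·(11.057) = 22.1140.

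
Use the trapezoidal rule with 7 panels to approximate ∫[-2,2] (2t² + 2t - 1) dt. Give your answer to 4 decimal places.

7.1020

h = (2 − (-2))/7 = 0.571429.
Nodes t₀,…,t₇ = -2, -1.428571, -0.857143, -0.285714, 0.285714, 0.857143, 1.428571, 2.
f(t) = 2t² + 2t - 1: f₀=3, f₁=0.224490, f₂=-1.244898, f₃=-1.408163, f₄=-0.265306, f₅=2.183673, f₆=5.938776, f₇=11.
(h/2)·[f₀ + 2f₁ + 2f₂ + 2f₃ + 2f₄ + 2f₅ + 2f₆ + f₇] = 0.285714·(24.857143) = 7.1020.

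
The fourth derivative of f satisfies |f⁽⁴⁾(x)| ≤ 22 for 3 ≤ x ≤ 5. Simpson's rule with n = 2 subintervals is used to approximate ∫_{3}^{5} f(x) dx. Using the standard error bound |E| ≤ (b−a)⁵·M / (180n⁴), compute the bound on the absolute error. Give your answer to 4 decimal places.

|E| ≤ (2)⁵·22 / (180·2⁴) = 704/2880 = 0.2444.

0.2444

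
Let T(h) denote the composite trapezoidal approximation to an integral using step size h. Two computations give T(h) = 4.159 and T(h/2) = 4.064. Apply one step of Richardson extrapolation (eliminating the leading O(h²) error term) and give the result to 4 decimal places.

4.0323

R = (4·T(h/2) − T(h)) / 3 = (4·4.064 − 4.159)/3 = (12.097)/3 = 4.0323.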